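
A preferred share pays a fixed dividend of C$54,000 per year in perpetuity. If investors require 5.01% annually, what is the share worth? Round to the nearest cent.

PV = C/r = 54000/0.0501 = 1,077,844.3114

C$1,077,844.31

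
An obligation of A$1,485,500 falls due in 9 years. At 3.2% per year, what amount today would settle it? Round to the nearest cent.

A$1,118,807.53

PV = FV·(1+i)^(−n) = 1,485,500 × 0.753152 = 1,118,807.5296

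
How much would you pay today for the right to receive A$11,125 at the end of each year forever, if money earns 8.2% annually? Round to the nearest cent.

PV = C/r = 11125/0.082 = 135,670.7317

A$135,670.73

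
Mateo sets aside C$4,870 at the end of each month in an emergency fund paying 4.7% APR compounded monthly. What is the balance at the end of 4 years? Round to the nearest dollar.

C$256,627

With 12 periods per year: i = 0.00391667, n = 48.
FV = PMT · [(1+i)^n − 1] / i = 4870 · 52.695431 = 256,626.7484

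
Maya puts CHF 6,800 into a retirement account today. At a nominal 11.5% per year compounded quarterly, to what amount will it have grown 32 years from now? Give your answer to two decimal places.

CHF 255,958.46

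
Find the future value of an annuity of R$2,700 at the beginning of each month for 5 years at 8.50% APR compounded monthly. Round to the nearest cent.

R$202,418.29

With 12 periods per year: i = 0.00708333, n = 60.
FV = 2700 × [(1+0.00708333)^60 − 1] / 0.00708333 × (1+i) = 2700 × 74.969738 = 202,418.2924
(Beginning-of-period payments → annuity-due factor ×(1+i).)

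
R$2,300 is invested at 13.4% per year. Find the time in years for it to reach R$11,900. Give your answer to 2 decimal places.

n = ln(11900/2300) / ln(1+0.134) = ln(5.17391) / 0.125751 = 13.0705 years

13.07 years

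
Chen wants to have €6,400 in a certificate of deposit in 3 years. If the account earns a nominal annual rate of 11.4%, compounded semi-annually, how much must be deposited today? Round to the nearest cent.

€4,589.13

i = 0.114/2 = 0.057 per half-year; n = 3·2 = 6.
PV = 6,400 / (1 + 0.057)^6 = 6,400 / 1.394601 = 4,589.1267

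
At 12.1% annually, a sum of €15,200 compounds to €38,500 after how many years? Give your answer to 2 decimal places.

8.14 years

n = ln(38500/15200) / ln(1+0.121) = ln(2.53289) / 0.114221 = 8.1365 years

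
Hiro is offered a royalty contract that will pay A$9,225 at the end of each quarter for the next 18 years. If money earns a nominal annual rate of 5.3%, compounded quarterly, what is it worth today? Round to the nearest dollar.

A$426,357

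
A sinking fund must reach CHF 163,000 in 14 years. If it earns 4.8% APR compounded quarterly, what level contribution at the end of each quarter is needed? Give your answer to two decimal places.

CHF 2,058.23

Periodic rate i = 0.048/4 = 0.012; n = 14 × 4 = 56 periods.
FV-annuity factor = 79.194391; PMT = 163000 / 79.194391 = 2,058.2266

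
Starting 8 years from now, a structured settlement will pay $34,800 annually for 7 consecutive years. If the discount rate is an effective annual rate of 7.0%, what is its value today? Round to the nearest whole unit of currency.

$116,795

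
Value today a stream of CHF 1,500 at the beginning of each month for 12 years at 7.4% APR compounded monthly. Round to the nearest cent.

CHF 143,761.83

Periodic rate i = 0.074/12 = 0.00616667; n = 12 × 12 = 144 periods.
Annuity factor a(144|0.00616667) × (1+i) = 95.841220; PV = 1500 × 95.841220 = 143,761.8303
(Beginning-of-period payments → annuity-due factor ×(1+i).)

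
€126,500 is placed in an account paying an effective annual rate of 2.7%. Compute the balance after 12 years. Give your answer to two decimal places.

€174,154.96

FV = PV·(1+i)^n = 126,500 × 1.376719 = 174,154.9603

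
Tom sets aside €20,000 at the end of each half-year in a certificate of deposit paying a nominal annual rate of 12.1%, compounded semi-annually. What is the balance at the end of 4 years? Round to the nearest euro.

With 2 periods per year: i = 0.0605, n = 8.
Accumulation factor s(8|0.0605) = 9.915249; FV = 20000 × 9.915249 = 198,304.9701

€198,305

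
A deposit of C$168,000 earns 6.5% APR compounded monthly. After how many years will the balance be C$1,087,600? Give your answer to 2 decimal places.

28.81 years

Periodic rate i = 0.065/12 = 0.00541667.
(1+i)^n = 1.0876e+06/168000 = 6.47381, so n = ln 6.47381 / ln 1.00542 = 345.7511 months
= 345.7511/12 years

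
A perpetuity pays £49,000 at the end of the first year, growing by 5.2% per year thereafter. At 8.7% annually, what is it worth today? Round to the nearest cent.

£1,400,000.00

PV = PMT / (i − g) = 49000 / (0.087 − 0.052) = 49000 / 0.035000 = 1,400,000.0000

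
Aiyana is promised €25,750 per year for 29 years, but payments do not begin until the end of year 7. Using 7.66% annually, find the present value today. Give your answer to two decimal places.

€190,495.89

Value one period before first payment (t=6): 25750 × [1 − (1+0.0766)^(−29)] / 0.0766 = 25750 × 11.519526 = 296,627.8055
PV₀ = 296,627.8055 / (1+0.0766)^6 = 296,627.8055 / 1.557135 = 190,495.8882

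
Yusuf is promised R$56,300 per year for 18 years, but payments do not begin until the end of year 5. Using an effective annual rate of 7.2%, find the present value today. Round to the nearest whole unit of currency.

PV at t=4 (ordinary 18-year annuity): 56300 × a(18|0.072) = 56300 × 9.915497 = 558,242.4985
Discount back 4 years: 558,242.4985 × (1+0.072)^(−4) = 558,242.4985 × 0.757218 = 422,711.1995

R$422,711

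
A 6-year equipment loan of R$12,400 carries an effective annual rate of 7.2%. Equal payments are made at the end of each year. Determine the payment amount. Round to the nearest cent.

Annuity-PV factor = 4.737252; PMT = 12400 / 4.737252 = 2,617.5514

R$2,617.55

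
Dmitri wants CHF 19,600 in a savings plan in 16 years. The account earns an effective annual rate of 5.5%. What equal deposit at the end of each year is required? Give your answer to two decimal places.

CHF 795.42

FV-annuity factor = 24.641140; PMT = 19600 / 24.641140 = 795.4177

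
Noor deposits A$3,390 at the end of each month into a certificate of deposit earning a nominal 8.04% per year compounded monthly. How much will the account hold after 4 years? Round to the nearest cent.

A$191,182.99

Periodic rate i = 0.0804/12 = 0.0067; n = 4 × 12 = 48 periods.
FV = PMT · [(1+i)^n − 1] / i = 3390 · 56.396163 = 191,182.9925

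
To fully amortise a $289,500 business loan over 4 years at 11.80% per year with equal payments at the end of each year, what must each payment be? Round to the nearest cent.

$94,912.19

PMT = 289500 / ( [1 − (1+0.118)^(−4)] / 0.118 ) = 289500 / 3.050188 = 94,912.1864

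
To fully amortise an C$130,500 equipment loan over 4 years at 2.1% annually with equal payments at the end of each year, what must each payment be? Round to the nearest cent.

Annuity-PV factor = 3.798506; PMT = 130500 / 3.798506 = 34,355.6086

C$34,355.61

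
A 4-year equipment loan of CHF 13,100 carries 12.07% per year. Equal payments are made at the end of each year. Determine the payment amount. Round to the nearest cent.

CHF 4,319.33

Annuity-PV factor = 3.032877; PMT = 13100 / 3.032877 = 4,319.3313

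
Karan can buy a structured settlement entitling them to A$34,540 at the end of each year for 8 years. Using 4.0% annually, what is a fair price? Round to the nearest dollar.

PV = PMT · [1 − (1+i)^(−n)] / i = 34540 · 6.732745 = 232,549.0080

A$232,549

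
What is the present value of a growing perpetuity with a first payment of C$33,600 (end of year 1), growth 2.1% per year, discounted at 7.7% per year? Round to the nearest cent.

C$600,000.00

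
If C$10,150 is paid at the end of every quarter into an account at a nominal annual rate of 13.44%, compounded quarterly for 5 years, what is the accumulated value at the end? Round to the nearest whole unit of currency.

C$282,945

With 4 periods per year: i = 0.0336, n = 20.
FV = 10150 × [(1+0.0336)^20 − 1] / 0.0336 = 10150 × 27.876339 = 282,944.8358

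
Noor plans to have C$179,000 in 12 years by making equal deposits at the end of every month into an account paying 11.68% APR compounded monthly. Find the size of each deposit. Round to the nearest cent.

i = 0.1168/12 = 0.00973333 per month; n = 12·12 = 144.
PMT = 179000 / ( [(1+0.00973333)^144 − 1] / 0.00973333 ) = 179000 / 311.739013 = 574.1983

C$574.20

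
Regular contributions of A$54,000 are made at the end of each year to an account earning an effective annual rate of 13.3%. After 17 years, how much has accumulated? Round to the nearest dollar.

A$2,985,944

FV = 54000 × [(1+0.133)^17 − 1] / 0.133 = 54000 × 55.295257 = 2,985,943.9031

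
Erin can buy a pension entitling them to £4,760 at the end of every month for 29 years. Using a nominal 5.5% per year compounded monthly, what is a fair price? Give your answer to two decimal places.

£827,046.41

Periodic rate i = 0.055/12 = 0.00458333; n = 29 × 12 = 348 periods.
PV = 4760 × [1 − (1+0.00458333)^(−348)] / 0.00458333 = 4760 × 173.749245 = 827,046.4082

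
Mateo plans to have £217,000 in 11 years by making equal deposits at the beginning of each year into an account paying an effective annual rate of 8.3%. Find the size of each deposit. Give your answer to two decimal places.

FV-annuity factor × (1+i) = 18.318114; PMT = 217000 / 18.318114 = 11,846.1976

£11,846.20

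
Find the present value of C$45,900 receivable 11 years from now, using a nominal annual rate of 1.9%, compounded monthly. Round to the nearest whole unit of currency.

C$37,249

With 12 periods per year: i = 0.00158333, n = 132.
Discount factor = (1+0.00158333)^(−132) = 0.811529; PV = 45,900 × 0.811529 = 37,249.1975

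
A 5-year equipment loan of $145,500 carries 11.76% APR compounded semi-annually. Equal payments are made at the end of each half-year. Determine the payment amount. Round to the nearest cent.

$19,656.55

With 2 periods per year: i = 0.0588, n = 10.
Annuity-PV factor = 7.402113; PMT = 145500 / 7.402113 = 19,656.5499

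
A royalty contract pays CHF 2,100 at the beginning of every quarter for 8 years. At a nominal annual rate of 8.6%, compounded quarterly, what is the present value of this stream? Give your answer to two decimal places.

CHF 49,262.79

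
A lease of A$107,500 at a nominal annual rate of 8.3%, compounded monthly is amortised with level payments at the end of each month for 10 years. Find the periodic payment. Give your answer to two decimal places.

With 12 periods per year: i = 0.00691667, n = 120.
PMT = 107500 / ( [1 − (1+0.00691667)^(−120)] / 0.00691667 ) = 107500 / 81.354655 = 1,321.3749

A$1,321.37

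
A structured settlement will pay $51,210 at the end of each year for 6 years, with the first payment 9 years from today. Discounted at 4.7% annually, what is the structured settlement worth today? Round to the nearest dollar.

PV at t=8 (ordinary 6-year annuity): 51210 × a(6|0.047) = 51210 × 5.124754 = 262,438.6500
Discount back 8 years: 262,438.6500 × (1+0.047)^(−8) = 262,438.6500 × 0.692511 = 181,741.5977

$181,742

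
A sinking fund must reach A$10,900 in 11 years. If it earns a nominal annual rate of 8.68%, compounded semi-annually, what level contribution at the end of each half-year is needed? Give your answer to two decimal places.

i = 0.0868/2 = 0.0434 per half-year; n = 11·2 = 22.
FV-annuity factor = 35.630213; PMT = 10900 / 35.630213 = 305.9201

A$305.92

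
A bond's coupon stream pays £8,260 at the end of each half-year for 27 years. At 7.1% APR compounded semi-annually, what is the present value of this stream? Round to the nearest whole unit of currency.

£197,305

Periodic rate i = 0.071/2 = 0.0355; n = 27 × 2 = 54 periods.
PV = PMT · [1 − (1+i)^(−n)] / i = 8260 · 23.886823 = 197,305.1556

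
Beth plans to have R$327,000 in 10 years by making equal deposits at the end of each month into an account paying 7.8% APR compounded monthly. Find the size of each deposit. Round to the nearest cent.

i = 0.078/12 = 0.0065 per month; n = 10·12 = 120.
FV-annuity factor = 180.918927; PMT = 327000 / 180.918927 = 1,807.4394

R$1,807.44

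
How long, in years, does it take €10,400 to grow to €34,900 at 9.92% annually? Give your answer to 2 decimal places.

(1+i)^n = 34900/10400 = 3.35577, so n = ln 3.35577 / ln 1.0992 = 12.8002 years

12.80 years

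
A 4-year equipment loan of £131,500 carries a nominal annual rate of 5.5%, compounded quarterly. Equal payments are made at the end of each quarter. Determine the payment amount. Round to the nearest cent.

With 4 periods per year: i = 0.01375, n = 16.
Annuity-PV factor = 14.274728; PMT = 131500 / 14.274728 = 9,212.0848

£9,212.08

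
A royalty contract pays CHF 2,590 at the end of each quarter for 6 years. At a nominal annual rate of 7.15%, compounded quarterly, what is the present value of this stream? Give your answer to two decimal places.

i = 0.0715/4 = 0.017875 per quarter; n = 6·4 = 24.
Annuity factor a(24|0.017875) = 19.377235; PV = 2590 × 19.377235 = 50,187.0393

CHF 50,187.04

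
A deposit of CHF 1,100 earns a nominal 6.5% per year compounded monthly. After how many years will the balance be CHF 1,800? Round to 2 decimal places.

7.60 years

Periodic rate i = 0.065/12 = 0.00541667.
n = ln(1800/1100) / ln(1+0.00541667) = ln(1.63636) / 0.005402 = 91.1648 months
= 91.1648/12 years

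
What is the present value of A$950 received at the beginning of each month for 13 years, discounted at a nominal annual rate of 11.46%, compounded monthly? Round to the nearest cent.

A$77,627.95

With 12 periods per year: i = 0.00955, n = 156.
Annuity factor a(156|0.00955) × (1+i) = 81.713630; PV = 950 × 81.713630 = 77,627.9489
Payments are at the start of each period, so multiply by (1+i).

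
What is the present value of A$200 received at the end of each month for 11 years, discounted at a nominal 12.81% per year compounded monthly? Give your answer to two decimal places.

i = 0.1281/12 = 0.010675 per month; n = 11·12 = 132.
Annuity factor a(132|0.010675) = 70.614067; PV = 200 × 70.614067 = 14,122.8133

A$14,122.81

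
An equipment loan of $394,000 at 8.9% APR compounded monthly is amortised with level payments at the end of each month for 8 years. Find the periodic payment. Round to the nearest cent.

i = 0.089/12 = 0.00741667 per month; n = 8·12 = 96.
PMT = 394000 / ( [1 − (1+0.00741667)^(−96)] / 0.00741667 ) = 394000 / 68.500756 = 5,751.7614

$5,751.76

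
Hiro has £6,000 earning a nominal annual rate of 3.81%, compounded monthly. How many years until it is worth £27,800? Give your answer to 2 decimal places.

40.31 years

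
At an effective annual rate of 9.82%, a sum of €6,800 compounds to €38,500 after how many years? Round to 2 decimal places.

n = ln(38500/6800) / ln(1+0.0982) = ln(5.66176) / 0.093672 = 18.5085 years

18.51 years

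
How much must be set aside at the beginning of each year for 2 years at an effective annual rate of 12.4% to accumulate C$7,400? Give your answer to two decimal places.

PMT = 7400 / ( [(1+0.124)^2 − 1] / 0.124 × (1+i) ) = 7400 / 2.387376 = 3,099.6374

C$3,099.64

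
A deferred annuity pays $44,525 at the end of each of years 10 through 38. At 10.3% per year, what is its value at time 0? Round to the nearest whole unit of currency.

$168,470

PV at t=9 (ordinary 29-year annuity): 44525 × a(29|0.103) = 44525 × 9.143185 = 407,100.3290
Discount back 9 years: 407,100.3290 × (1+0.103)^(−9) = 407,100.3290 × 0.413828 = 168,469.7151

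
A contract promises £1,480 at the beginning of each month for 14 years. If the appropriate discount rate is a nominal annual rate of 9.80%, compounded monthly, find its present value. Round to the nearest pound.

£136,112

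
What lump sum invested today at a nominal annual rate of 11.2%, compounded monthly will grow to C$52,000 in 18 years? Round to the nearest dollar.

C$6,991

With 12 periods per year: i = 0.00933333, n = 216.
PV = 52,000 / (1 + 0.00933333)^216 = 52,000 / 7.438358 = 6,990.7901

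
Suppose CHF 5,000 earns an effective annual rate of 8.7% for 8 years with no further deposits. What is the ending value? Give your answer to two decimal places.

CHF 9,745.55

FV = PV·(1+i)^n = 5,000 × 1.949110 = 9,745.5501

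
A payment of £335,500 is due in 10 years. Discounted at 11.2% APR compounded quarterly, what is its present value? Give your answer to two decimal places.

£111,164.97

Periodic rate i = 0.112/4 = 0.028; n = 10 × 4 = 40 periods.
PV = 335,500 / (1 + 0.028)^40 = 335,500 / 3.018037 = 111,164.9657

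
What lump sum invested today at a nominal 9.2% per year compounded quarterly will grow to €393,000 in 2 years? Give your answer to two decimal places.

€327,632.88

With 4 periods per year: i = 0.023, n = 8.
PV = FV·(1+i)^(−n) = 393,000 × 0.833671 = 327,632.8809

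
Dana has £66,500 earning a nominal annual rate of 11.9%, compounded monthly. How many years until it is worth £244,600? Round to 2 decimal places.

Periodic rate i = 0.119/12 = 0.00991667.
(1+i)^n = 244600/66500 = 3.67820, so n = ln 3.67820 / ln 1.00992 = 131.9868 months
= 131.9868/12 years

11.00 years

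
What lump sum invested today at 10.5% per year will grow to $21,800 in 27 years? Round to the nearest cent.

$1,471.21

PV = 21,800 / (1 + 0.105)^27 = 21,800 / 14.817724 = 1,471.2111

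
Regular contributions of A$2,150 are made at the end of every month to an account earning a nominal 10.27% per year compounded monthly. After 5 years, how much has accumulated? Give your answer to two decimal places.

A$167,683.09

i = 0.1027/12 = 0.00855833 per month; n = 5·12 = 60.
FV = PMT · [(1+i)^n − 1] / i = 2150 · 77.992133 = 167,683.0852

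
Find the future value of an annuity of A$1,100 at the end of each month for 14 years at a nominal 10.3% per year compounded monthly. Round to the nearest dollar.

Periodic rate i = 0.103/12 = 0.00858333; n = 14 × 12 = 168 periods.
Accumulation factor s(168|0.00858333) = 373.188576; FV = 1100 × 373.188576 = 410,507.4337

A$410,507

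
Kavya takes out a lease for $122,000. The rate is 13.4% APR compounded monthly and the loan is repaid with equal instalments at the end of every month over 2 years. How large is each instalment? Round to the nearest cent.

Periodic rate i = 0.134/12 = 0.0111667; n = 2 × 12 = 24 periods.
PMT = 122000 / ( [1 − (1+0.0111667)^(−24)] / 0.0111667 ) = 122000 / 20.951218 = 5,823.0505

$5,823.05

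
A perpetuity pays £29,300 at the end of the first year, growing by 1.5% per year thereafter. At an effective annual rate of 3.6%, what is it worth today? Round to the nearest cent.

£1,395,238.10

PV = D₁/(r − g) = 29300/(0.036 − 0.015) = 1,395,238.0952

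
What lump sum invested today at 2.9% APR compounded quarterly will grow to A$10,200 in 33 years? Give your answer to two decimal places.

With 4 periods per year: i = 0.00725, n = 132.
PV = FV·(1+i)^(−n) = 10,200 × 0.385371 = 3,930.7890

A$3,930.79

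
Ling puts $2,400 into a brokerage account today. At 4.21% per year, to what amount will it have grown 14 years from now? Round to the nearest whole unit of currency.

FV = PV·(1+i)^n = 2,400 × 1.781277 = 4,275.0656

$4,275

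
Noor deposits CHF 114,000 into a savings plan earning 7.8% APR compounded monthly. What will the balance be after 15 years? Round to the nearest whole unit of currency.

Periodic rate i = 0.078/12 = 0.0065; n = 15 × 12 = 180 periods.
FV = 114,000 × (1 + 0.0065)^180 = 365,919.1275

CHF 365,919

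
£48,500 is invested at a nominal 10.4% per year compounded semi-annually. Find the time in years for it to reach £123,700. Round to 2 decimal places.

Periodic rate i = 0.104/2 = 0.052.
n = ln(123700/48500) / ln(1+0.052) = ln(2.55052) / 0.050693 = 18.4699 half-years
= 18.4699/2 years

9.23 years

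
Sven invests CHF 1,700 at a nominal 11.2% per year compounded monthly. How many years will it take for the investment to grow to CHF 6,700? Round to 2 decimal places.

Periodic rate i = 0.112/12 = 0.00933333.
n = ln(6700/1700) / ln(1+0.00933333) = ln(3.94118) / 0.009290 = 147.6289 months
= 147.6289/12 years

12.30 years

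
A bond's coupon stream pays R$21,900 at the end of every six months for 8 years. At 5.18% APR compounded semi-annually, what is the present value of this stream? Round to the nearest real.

Periodic rate i = 0.0518/2 = 0.0259; n = 8 × 2 = 16 periods.
PV = PMT · [1 − (1+i)^(−n)] / i = 21900 · 12.964031 = 283,912.2892

R$283,912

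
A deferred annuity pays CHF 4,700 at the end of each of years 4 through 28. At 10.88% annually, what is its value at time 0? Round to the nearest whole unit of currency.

Value one period before first payment (t=3): 4700 × [1 − (1+0.1088)^(−25)] / 0.1088 = 4700 × 8.496087 = 39,931.6092
Discount back 3 years: 39,931.6092 × (1+0.1088)^(−3) = 39,931.6092 × 0.733568 = 29,292.5487

CHF 29,293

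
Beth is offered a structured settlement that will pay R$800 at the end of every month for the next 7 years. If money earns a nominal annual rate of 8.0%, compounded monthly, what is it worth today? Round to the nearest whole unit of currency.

R$51,327

With 12 periods per year: i = 0.00666667, n = 84.
PV = PMT · [1 − (1+i)^(−n)] / i = 800 · 64.159261 = 51,327.4089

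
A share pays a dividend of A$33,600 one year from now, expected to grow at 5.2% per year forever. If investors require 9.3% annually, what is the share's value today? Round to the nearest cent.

A$819,512.20

PV = PMT / (i − g) = 33600 / (0.093 − 0.052) = 33600 / 0.041000 = 819,512.1951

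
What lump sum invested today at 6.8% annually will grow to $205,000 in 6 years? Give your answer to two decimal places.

PV = FV·(1+i)^(−n) = 205,000 × 0.673864 = 138,142.1926

$138,142.19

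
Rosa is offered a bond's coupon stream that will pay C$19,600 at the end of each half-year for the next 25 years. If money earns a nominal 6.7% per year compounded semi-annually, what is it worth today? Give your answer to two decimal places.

C$472,436.03

i = 0.067/2 = 0.0335 per half-year; n = 25·2 = 50.
PV = 19600 × [1 − (1+0.0335)^(−50)] / 0.0335 = 19600 × 24.103879 = 472,436.0341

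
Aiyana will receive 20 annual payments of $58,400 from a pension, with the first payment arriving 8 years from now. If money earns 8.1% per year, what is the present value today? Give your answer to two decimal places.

Value one period before first payment (t=7): 58400 × [1 − (1+0.081)^(−20)] / 0.081 = 58400 × 9.745513 = 569,137.9505
Discount back 7 years: 569,137.9505 × (1+0.081)^(−7) = 569,137.9505 × 0.579722 = 329,942.0648

$329,942.06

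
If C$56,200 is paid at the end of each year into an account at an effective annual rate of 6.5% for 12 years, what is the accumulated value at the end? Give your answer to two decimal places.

C$976,233.98

FV = PMT · [(1+i)^n − 1] / i = 56200 · 17.370711 = 976,233.9812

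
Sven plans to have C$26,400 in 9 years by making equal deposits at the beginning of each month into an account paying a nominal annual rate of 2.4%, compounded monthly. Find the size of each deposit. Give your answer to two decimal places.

C$218.80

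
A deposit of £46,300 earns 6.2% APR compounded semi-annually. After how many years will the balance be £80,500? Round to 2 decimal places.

9.06 years

Periodic rate i = 0.062/2 = 0.031.
n = ln(80500/46300) / ln(1+0.031) = ln(1.73866) / 0.030529 = 18.1176 half-years
= 18.1176/2 years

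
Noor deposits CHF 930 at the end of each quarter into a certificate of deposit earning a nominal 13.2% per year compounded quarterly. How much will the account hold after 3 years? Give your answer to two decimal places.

CHF 13,425.80

With 4 periods per year: i = 0.033, n = 12.
FV = 930 × [(1+0.033)^12 − 1] / 0.033 = 930 × 14.436345 = 13,425.8011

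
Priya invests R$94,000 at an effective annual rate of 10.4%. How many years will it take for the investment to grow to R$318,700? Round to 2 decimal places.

12.34 years

n = ln(318700/94000) / ln(1+0.104) = ln(3.39043) / 0.098940 = 12.3404 years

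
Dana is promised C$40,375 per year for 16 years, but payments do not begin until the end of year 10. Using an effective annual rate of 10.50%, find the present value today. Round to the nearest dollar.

PV at t=9 (ordinary 16-year annuity): 40375 × a(16|0.105) = 40375 × 7.596221 = 306,697.4371
PV₀ = 306,697.4371 / (1+0.105)^9 = 306,697.4371 / 2.456182 = 124,867.5655

C$124,868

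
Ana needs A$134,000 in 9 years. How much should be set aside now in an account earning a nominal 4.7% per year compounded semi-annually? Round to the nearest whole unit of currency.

With 2 periods per year: i = 0.0235, n = 18.
Discount factor = (1+0.0235)^(−18) = 0.658292; PV = 134,000 × 0.658292 = 88,211.1639

A$88,211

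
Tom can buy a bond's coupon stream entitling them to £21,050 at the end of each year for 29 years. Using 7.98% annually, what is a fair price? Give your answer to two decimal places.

£235,320.66

PV = PMT · [1 − (1+i)^(−n)] / i = 21050 · 11.179129 = 235,320.6639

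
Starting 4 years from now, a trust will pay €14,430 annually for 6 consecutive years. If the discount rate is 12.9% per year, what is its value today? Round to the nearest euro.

€40,197

PV at t=3 (ordinary 6-year annuity): 14430 × a(6|0.129) = 14430 × 4.008707 = 57,845.6406
Discount back 3 years: 57,845.6406 × (1+0.129)^(−3) = 57,845.6406 × 0.694893 = 40,196.5527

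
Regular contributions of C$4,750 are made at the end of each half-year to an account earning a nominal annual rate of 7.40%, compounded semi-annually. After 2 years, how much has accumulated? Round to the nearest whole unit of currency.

C$20,081

With 2 periods per year: i = 0.037, n = 4.
Accumulation factor s(4|0.037) = 4.227527; FV = 4750 × 4.227527 = 20,080.7516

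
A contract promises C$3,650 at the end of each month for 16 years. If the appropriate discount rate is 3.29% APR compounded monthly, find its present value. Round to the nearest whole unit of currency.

With 12 periods per year: i = 0.00274167, n = 192.
Annuity factor a(192|0.00274167) = 149.123374; PV = 3650 × 149.123374 = 544,300.3166

C$544,300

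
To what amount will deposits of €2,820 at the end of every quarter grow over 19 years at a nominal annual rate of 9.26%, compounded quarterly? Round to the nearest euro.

€571,748

i = 0.0926/4 = 0.02315 per quarter; n = 19·4 = 76.
FV = PMT · [(1+i)^n − 1] / i = 2820 · 202.747583 = 571,748.1848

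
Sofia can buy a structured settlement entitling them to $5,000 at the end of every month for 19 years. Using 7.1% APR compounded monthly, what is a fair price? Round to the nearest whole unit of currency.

$624,901

Periodic rate i = 0.071/12 = 0.00591667; n = 19 × 12 = 228 periods.
PV = 5000 × [1 − (1+0.00591667)^(−228)] / 0.00591667 = 5000 × 124.980300 = 624,901.4995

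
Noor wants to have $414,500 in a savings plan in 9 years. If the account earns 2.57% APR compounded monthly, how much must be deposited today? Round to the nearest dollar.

$328,988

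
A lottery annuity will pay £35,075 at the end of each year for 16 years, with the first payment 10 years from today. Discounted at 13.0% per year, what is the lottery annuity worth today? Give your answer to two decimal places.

PV at t=9 (ordinary 16-year annuity): 35075 × a(16|0.13) = 35075 × 6.603875 = 231,630.9179
Discount back 9 years: 231,630.9179 × (1+0.13)^(−9) = 231,630.9179 × 0.332885 = 77,106.4195

£77,106.42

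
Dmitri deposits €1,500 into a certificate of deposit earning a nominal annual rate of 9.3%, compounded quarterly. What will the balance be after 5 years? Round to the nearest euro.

€2,375

Periodic rate i = 0.093/4 = 0.02325; n = 5 × 4 = 20 periods.
1,500 × (1+0.02325)^20 = 1,500 × 1.583562 = 2,375.3430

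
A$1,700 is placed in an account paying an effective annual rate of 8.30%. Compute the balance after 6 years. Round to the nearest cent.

A$2,742.96

1,700 × (1+0.083)^6 = 1,700 × 1.613507 = 2,742.9612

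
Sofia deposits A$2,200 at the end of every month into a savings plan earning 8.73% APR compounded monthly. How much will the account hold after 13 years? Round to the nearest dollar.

A$634,479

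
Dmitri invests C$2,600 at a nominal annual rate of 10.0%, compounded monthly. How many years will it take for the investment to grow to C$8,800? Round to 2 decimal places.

12.24 years

Periodic rate i = 0.1/12 = 0.00833333.
n = ln(8800/2600) / ln(1+0.00833333) = ln(3.38462) / 0.008299 = 146.9176 months
= 146.9176/12 years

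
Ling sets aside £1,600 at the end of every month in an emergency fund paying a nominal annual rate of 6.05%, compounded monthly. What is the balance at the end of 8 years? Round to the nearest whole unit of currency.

£196,944

With 12 periods per year: i = 0.00504167, n = 96.
FV = 1600 × [(1+0.00504167)^96 − 1] / 0.00504167 = 1600 × 123.090213 = 196,944.3413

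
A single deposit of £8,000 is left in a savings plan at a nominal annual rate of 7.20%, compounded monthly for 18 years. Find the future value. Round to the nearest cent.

£29,124.19

i = 0.072/12 = 0.006 per month; n = 18·12 = 216.
FV = PV·(1+i)^n = 8,000 × 3.640523 = 29,124.1878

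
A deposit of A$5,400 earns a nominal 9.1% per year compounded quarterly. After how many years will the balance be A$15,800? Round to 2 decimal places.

11.93 years

Periodic rate i = 0.091/4 = 0.02275.
(1+i)^n = 15800/5400 = 2.92593, so n = ln 2.92593 / ln 1.02275 = 47.7265 quarters
= 47.7265/4 years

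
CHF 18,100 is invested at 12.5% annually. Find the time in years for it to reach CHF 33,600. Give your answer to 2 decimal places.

n = ln(33600/18100) / ln(1+0.125) = ln(1.85635) / 0.117783 = 5.2521 years

5.25 years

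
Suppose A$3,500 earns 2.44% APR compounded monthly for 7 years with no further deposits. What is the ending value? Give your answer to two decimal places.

A$4,151.17

With 12 periods per year: i = 0.00203333, n = 84.
3,500 × (1+0.00203333)^84 = 3,500 × 1.186048 = 4,151.1672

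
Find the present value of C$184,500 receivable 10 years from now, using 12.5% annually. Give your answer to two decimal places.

C$56,816.06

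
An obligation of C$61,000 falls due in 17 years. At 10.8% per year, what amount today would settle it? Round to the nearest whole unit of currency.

Discount factor = (1+0.108)^(−17) = 0.174914; PV = 61,000 × 0.174914 = 10,669.7418

C$10,670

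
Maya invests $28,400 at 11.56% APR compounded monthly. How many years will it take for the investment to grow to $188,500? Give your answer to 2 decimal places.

16.45 years

Periodic rate i = 0.1156/12 = 0.00963333.
(1+i)^n = 188500/28400 = 6.63732, so n = ln 6.63732 / ln 1.00963 = 197.4198 months
= 197.4198/12 years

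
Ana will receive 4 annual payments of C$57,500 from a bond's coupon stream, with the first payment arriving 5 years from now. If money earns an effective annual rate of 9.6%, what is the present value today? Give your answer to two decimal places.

PV at t=4 (ordinary 4-year annuity): 57500 × a(4|0.096) = 57500 × 3.197509 = 183,856.7451
PV₀ = 183,856.7451 / (1+0.096)^4 = 183,856.7451 / 1.442920 = 127,419.9266

C$127,419.93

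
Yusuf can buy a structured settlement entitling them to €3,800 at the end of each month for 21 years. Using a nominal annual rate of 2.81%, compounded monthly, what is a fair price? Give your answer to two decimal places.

Periodic rate i = 0.0281/12 = 0.00234167; n = 21 × 12 = 252 periods.
PV = PMT · [1 − (1+i)^(−n)] / i = 3800 · 190.183199 = 722,696.1581

€722,696.16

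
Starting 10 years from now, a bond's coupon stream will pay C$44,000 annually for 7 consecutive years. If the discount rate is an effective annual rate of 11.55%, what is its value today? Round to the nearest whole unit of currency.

C$76,168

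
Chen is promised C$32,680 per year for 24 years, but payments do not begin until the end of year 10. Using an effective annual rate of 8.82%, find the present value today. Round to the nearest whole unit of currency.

PV at t=9 (ordinary 24-year annuity): 32680 × a(24|0.0882) = 32680 × 9.846716 = 321,790.6742
Discount back 9 years: 321,790.6742 × (1+0.0882)^(−9) = 321,790.6742 × 0.467328 = 150,381.6894

C$150,382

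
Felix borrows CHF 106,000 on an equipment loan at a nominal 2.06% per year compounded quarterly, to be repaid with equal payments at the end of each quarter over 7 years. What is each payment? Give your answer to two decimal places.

CHF 4,074.94

Periodic rate i = 0.0206/4 = 0.00515; n = 7 × 4 = 28 periods.
PMT = 106000 / ( [1 − (1+0.00515)^(−28)] / 0.00515 ) = 106000 / 26.012621 = 4,074.9450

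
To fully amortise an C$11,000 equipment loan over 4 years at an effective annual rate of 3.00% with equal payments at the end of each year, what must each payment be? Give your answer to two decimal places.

C$2,959.30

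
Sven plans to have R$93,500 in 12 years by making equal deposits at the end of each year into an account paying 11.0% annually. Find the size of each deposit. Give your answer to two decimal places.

PMT = 93500 / ( [(1+0.11)^12 − 1] / 0.11 ) = 93500 / 22.713187 = 4,116.5513

R$4,116.55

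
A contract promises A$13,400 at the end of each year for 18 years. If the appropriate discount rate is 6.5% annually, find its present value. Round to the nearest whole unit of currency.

A$139,795

Annuity factor a(18|0.065) = 10.432466; PV = 13400 × 10.432466 = 139,795.0495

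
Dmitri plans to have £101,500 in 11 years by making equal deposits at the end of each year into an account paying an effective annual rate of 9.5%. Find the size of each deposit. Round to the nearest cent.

FV-annuity factor = 18.038518; PMT = 101500 / 18.038518 = 5,626.8480

£5,626.85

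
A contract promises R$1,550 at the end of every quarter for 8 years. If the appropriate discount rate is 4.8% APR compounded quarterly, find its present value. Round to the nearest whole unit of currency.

i = 0.048/4 = 0.012 per quarter; n = 8·4 = 32.
PV = 1550 × [1 − (1+0.012)^(−32)] / 0.012 = 1550 × 26.442492 = 40,985.8631

R$40,986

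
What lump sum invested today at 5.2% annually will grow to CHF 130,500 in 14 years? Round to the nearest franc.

CHF 64,179

PV = 130,500 / (1 + 0.052)^14 = 130,500 / 2.033388 = 64,178.5875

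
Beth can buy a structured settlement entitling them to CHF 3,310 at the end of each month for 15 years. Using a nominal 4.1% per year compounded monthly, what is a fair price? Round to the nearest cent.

CHF 444,468.82

Periodic rate i = 0.041/12 = 0.00341667; n = 15 × 12 = 180 periods.
PV = PMT · [1 − (1+i)^(−n)] / i = 3310 · 134.280611 = 444,468.8221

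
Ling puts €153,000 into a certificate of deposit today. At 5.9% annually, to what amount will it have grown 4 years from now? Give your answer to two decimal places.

€192,431.10

153,000 × (1+0.059)^4 = 153,000 × 1.257720 = 192,431.1039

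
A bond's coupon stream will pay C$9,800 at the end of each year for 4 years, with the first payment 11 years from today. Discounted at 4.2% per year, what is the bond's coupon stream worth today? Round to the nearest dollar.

C$23,464

PV at t=10 (ordinary 4-year annuity): 9800 × a(4|0.042) = 9800 × 3.612851 = 35,405.9380
Discount back 10 years: 35,405.9380 × (1+0.042)^(−10) = 35,405.9380 × 0.662709 = 23,463.8306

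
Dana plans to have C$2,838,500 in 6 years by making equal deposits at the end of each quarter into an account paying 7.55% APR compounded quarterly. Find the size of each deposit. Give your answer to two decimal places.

i = 0.0755/4 = 0.018875 per quarter; n = 6·4 = 24.
PMT = 2.8385e+06 / ( [(1+0.018875)^24 − 1] / 0.018875 ) = 2.8385e+06 / 30.007770 = 94,592.1676

C$94,592.17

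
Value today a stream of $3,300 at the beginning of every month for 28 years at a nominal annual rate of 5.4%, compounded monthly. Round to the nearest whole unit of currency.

$573,677

Periodic rate i = 0.054/12 = 0.0045; n = 28 × 12 = 336 periods.
PV = PMT · [1 − (1+i)^(−n)] / i × (1+i) = 3300 · 173.841524 = 573,677.0305
(Beginning-of-period payments → annuity-due factor ×(1+i).)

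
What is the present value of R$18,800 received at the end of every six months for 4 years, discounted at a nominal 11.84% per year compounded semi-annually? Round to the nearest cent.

R$117,114.66

Periodic rate i = 0.1184/2 = 0.0592; n = 4 × 2 = 8 periods.
Annuity factor a(8|0.0592) = 6.229503; PV = 18800 × 6.229503 = 117,114.6574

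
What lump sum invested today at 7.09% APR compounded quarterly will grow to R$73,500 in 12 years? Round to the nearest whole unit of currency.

i = 0.0709/4 = 0.017725 per quarter; n = 12·4 = 48.
Discount factor = (1+0.017725)^(−48) = 0.430268; PV = 73,500 × 0.430268 = 31,624.6756

R$31,625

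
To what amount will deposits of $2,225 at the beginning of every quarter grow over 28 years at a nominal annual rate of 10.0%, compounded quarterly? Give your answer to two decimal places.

$1,358,170.12

With 4 periods per year: i = 0.025, n = 112.
Accumulation factor s(112|0.025) × (1+i) = 610.413539; FV = 2225 × 610.413539 = 1,358,170.1239
(Beginning-of-period payments → annuity-due factor ×(1+i).)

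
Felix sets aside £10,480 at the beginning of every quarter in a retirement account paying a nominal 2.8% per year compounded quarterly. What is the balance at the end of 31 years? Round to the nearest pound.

£2,072,905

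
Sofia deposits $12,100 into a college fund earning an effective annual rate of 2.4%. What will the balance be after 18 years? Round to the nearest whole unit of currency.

12,100 × (1+0.024)^18 = 12,100 × 1.532496 = 18,543.1960

$18,543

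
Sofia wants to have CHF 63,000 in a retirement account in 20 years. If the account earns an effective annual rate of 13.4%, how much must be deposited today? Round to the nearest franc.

CHF 5,094

Discount factor = (1+0.134)^(−20) = 0.080861; PV = 63,000 × 0.080861 = 5,094.2407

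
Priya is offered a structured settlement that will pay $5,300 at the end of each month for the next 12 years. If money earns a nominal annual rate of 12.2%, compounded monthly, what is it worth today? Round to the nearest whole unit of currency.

$399,833

With 12 periods per year: i = 0.0101667, n = 144.
PV = PMT · [1 − (1+i)^(−n)] / i = 5300 · 75.440130 = 399,832.6895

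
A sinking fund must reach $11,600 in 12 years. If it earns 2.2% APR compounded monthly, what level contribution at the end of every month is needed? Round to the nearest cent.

$70.46

i = 0.022/12 = 0.00183333 per month; n = 12·12 = 144.
PMT = 11600 / ( [(1+0.00183333)^144 − 1] / 0.00183333 ) = 11600 / 164.625548 = 70.4629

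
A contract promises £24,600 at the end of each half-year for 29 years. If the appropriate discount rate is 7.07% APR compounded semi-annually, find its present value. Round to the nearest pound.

£603,111

With 2 periods per year: i = 0.03535, n = 58.
PV = 24600 × [1 − (1+0.03535)^(−58)] / 0.03535 = 24600 × 24.516699 = 603,110.8063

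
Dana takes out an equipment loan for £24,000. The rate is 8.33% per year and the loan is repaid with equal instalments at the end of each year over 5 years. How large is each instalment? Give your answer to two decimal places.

£6,063.33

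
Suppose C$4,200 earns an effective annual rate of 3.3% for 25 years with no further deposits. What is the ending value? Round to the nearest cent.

FV = PV·(1+i)^n = 4,200 × 2.251687 = 9,457.0858

C$9,457.09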